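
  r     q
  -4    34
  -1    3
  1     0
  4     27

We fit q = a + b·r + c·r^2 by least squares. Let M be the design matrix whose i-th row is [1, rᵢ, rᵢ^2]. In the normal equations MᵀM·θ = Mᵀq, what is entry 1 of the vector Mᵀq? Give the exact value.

64

Entry 1 ↔ basis 1, so (Mᵀq)_{1} = Σᵢ qᵢ = (1)·(34) + (1)·(3) + (1)·(0) + (1)·(27) = 64.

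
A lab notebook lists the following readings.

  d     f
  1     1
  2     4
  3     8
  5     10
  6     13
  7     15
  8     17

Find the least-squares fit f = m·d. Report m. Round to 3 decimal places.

Forming XᵀX = [[188]] and Xᵀf = [402]ᵀ gives XᵀX·[m]ᵀ = Xᵀf.
m = 402/188 = 2.1383.

m = 2.138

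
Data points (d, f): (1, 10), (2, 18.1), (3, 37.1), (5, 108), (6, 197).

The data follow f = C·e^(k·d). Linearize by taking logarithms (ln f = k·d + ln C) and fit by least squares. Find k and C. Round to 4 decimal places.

With ln fᵢ as the transformed response and dᵢ as the regressor:
XᵀX = [[75.0000, 17.0000]; [17.0000, 5]], rhs = [74.0451, 18.7774]ᵀ  (here Σd = 17.0000, Σ(d)² = 75.0000, Σln f = 18.7774, Σd·ln f = 74.0451).
Δ = 75.0000·5 − (17.0000)² = 86.0000; k = (74.0451·5 − 17.0000·18.7774)/86.0000 = 0.59313, ln C = (75.0000·18.7774 − 17.0000·74.0451)/86.0000 = 1.73885, so C = exp(1.73885) = 5.69081.

k = 0.5931, C = 5.6908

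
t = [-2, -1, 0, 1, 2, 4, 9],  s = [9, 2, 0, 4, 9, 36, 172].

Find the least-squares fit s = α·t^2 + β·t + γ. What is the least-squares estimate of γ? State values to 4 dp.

γ = 0.7474

Entries of AᵀA: Σt^2·t^2 = 6851, Σt^2·t = 793, Σt^2 = 107, Σt·t = 107, Σt = 13, Σ1 = 7.
For Aᵀs: Σt^2·s = 14586, Σt·s = 1694, Σs = 232.
AᵀA·[α, β, γ]ᵀ = Aᵀs becomes [[6851, 793, 107]; [793, 107, 13]; [107, 13, 7]]·[α, β, γ]ᵀ = [14586, 1694, 232]ᵀ.
Solving the 3×3 system (Gaussian elimination) gives α = 28709/13818, β = 23701/69090, γ = 8606/11515.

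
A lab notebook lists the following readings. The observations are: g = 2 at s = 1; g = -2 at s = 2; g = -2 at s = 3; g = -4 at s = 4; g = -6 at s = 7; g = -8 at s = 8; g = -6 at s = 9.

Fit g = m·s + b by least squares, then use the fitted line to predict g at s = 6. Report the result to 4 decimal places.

Setting ∂/∂m … = 0 gives: 224·m + 34·b = -184;  34·m + 7·b = -26.
Δ = 224·7 − 34² = 412.
m = ((-184)·7 − 34·(-26))/412 = -101/103; b = (224·(-26) − 34·(-184))/412 = 108/103.
At s = 6: ĝ = (-101/103)·(6) + (108/103)·(1) = -498/103.

ĝ = -4.8350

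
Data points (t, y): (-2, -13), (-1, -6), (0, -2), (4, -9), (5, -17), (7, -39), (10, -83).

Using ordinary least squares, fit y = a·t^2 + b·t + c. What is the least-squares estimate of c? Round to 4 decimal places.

Entries of XᵀX: Σt^2·t^2 = 13299, Σt^2·t = 1523, Σt^2 = 195, Σt·t = 195, Σt = 23, Σ1 = 7.
For Xᵀy: Σt^2·y = -10838, Σt·y = -1192, Σy = -169.
XᵀX·[a, b, c]ᵀ = Xᵀy becomes [[13299, 1523, 195]; [1523, 195, 23]; [195, 23, 7]]·[a, b, c]ᵀ = [-10838, -1192, -169]ᵀ.
Solving the 3×3 system (Gaussian elimination) gives a = -298113/281924, b = 699295/281924, c = -399779/140962.

c = -2.8361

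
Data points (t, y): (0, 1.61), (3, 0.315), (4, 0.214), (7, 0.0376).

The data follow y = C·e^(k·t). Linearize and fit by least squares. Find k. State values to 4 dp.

k = -0.5337

Taking logs, ln y = k·t + ln C, so regress ln y on t.
Σt = 14.0000, Σ(t)² = 74.0000, Σln y = -5.5015, Σt·ln y = -32.5979.
Equations: 74.0000·k + 14.0000·ln C = -32.5979;  14.0000·k + 4·ln C = -5.5015.
Δ = 74.0000·4 − (14.0000)² = 100.0000; k = (-32.5979·4 − 14.0000·-5.5015)/100.0000 = -0.53371, ln C = (74.0000·-5.5015 − 14.0000·-32.5979)/100.0000 = 0.49261.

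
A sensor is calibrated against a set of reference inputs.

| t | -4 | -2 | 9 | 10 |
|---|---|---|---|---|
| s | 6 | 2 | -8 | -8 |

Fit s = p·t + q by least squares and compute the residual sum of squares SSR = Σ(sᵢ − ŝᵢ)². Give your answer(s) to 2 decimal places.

SSR = 2.61

Entries of XᵀX: Σt·t = 201, Σt = 13, Σ1 = 4.
Moment sums: Σt·s = -180, Σs = -8.
Normal equations: [[201, 13]; [13, 4]]·[p, q]ᵀ = [-180, -8]ᵀ.
Δ = 201·4 − 13² = 635.
p = ((-180)·4 − 13·(-8))/635 = -616/635; q = (201·(-8) − 13·(-180))/635 = 732/635.
Residuals: 614/635, -694/635, -268/635, 348/635; SSR = 1656/635.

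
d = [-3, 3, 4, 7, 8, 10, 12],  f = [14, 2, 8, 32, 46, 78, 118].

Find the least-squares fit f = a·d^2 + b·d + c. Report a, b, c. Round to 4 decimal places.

Setting ∂/∂a … = 0 gives: 37651·a + 3647·b + 391·c = 29576;  3647·a + 391·b + 41·c = 2784;  391·a + 41·b + 7·c = 298.
(Σd^2·d^2 = 37651, Σd^2·d = 3647, Σd^2 = 391, Σd·d = 391, Σd = 41, Σ1 = 7, Σd^2·f = 29576, Σd·f = 2784, Σf = 298.)
Inverting the 3×3 Gram matrix, [a, b, c]ᵀ = [105287/105801, -72867/35267, -96554/105801]ᵀ.

a = 0.9951, b = -2.0662, c = -0.9126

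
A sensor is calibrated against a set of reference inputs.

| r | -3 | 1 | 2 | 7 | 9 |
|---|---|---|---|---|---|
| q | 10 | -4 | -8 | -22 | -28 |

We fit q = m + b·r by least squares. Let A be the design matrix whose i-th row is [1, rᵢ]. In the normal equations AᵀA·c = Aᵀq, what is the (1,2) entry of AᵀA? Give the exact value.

Row 1 ↔ basis 1, column 2 ↔ basis r, so (AᵀA)_{1,2} = Σᵢ r = (1)·(-3) + (1)·(1) + (1)·(2) + (1)·(7) + (1)·(9) = 16.

16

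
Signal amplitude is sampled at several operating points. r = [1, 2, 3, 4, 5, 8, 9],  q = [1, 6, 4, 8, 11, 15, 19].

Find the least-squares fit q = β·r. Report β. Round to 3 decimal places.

The normal equations are: 200·β = 403.
(Σr·r = 200, Σr·q = 403.)
β = 403/200 = 2.015.

β = 2.015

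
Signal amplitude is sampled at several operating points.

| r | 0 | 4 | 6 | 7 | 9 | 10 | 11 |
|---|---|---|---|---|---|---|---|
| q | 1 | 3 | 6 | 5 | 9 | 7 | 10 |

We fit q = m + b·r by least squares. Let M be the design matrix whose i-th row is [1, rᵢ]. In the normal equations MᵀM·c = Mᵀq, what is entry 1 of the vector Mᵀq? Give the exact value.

Entry 1 ↔ basis 1, so (Mᵀq)_{1} = Σᵢ qᵢ = (1)·(1) + (1)·(3) + (1)·(6) + (1)·(5) + (1)·(9) + (1)·(7) + (1)·(10) = 41.

41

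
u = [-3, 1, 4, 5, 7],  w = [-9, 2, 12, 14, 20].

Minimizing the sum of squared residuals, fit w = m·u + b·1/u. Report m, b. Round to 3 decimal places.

Normal-equation sums: Σu·u = 100, Σu·1/u = 5, Σ1/u·1/u = 217681/176400.
For Mᵀw: Σu·w = 287, Σ1/u·w = 478/35.
Δ = 100·(217681/176400) − 5² = 173581/1764.
m = (287·(217681/176400) − 5·(478/35))/(173581/1764) = 50428847/17358100; b = (100·(478/35) − 5·287)/(173581/1764) = -122220/173581.

m = 2.905, b = -0.704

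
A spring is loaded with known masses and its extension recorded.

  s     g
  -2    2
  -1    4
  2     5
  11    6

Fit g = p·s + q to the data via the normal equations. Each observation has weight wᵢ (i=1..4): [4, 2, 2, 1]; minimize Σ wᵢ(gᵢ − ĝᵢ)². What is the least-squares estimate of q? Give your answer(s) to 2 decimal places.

Normal-equation sums: Σwᵢ·s·s = 147, Σwᵢ·s = 5, Σwᵢ·1 = 9.
And Σwᵢ·s·g = 62, Σwᵢ·g = 32.
AᵀWA·[p, q]ᵀ = AᵀWg becomes [[147, 5]; [5, 9]]·[p, q]ᵀ = [62, 32]ᵀ.
Δ = 147·9 − 5² = 1298.
p = (62·9 − 5·32)/1298 = 199/649; q = (147·32 − 5·62)/1298 = 2197/649.

q = 3.39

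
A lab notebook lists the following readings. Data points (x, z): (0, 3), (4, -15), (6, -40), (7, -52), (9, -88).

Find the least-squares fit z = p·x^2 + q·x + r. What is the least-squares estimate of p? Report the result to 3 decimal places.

p = -1.073

The normal equations are: 10514·p + 1352·q + 182·r = -11356;  1352·p + 182·q + 26·r = -1456;  182·p + 26·q + 5·r = -192.
(Σx^2·x^2 = 10514, Σx^2·x = 1352, Σx^2 = 182, Σx·x = 182, Σx = 26, Σ1 = 5, Σx^2·z = -11356, Σx·z = -1456, Σz = -192.)
Row-reducing yields p = -602/561, q = -268/561, r = 588/187.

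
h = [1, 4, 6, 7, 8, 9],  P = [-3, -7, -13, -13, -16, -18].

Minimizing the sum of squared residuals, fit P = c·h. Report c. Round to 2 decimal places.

c = -1.98

With design matrix X, XᵀX = [[247]] and XᵀP = [-490]ᵀ.
c = (-490)/247 = -1.98381.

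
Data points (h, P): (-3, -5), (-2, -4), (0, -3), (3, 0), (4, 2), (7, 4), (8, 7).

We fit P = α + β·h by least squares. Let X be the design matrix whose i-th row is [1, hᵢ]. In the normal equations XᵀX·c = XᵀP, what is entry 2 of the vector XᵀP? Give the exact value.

115

Entry 2 ↔ basis h, so (XᵀP)_{2} = Σᵢ (h)·Pᵢ = (-3)·(-5) + (-2)·(-4) + (0)·(-3) + (3)·(0) + (4)·(2) + (7)·(4) + (8)·(7) = 115.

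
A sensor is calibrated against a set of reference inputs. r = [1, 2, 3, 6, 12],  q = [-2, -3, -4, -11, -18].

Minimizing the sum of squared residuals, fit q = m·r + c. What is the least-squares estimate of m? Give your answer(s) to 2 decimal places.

Compute the Gram sums: Σr·r = 194, Σr = 24, Σ1 = 5.
And Σr·q = -302, Σq = -38.
MᵀM·[m, c]ᵀ = Mᵀq becomes [[194, 24]; [24, 5]]·[m, c]ᵀ = [-302, -38]ᵀ.
Δ = 194·5 − 24² = 394.
m = ((-302)·5 − 24·(-38))/394 = -299/197; c = (194·(-38) − 24·(-302))/394 = -62/197.

m = -1.52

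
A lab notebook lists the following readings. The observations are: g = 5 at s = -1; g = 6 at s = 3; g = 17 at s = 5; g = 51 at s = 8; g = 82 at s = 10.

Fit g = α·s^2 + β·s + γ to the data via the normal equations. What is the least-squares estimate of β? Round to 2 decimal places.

β = -1.82

Compute the Gram sums: Σs^2·s^2 = 14803, Σs^2·s = 1663, Σs^2 = 199, Σs·s = 199, Σs = 25, Σ1 = 5.
Right-hand side: Σs^2·g = 11948, Σs·g = 1326, Σg = 161.
So MᵀM·[α, β, γ]ᵀ = Mᵀg: [[14803, 1663, 199]; [1663, 199, 25]; [199, 25, 5]]·[α, β, γ]ᵀ = [11948, 1326, 161]ᵀ.
Inverting the 3×3 Gram matrix, [α, β, γ]ᵀ = [154867/157758, -287287/157758, 58756/26293]ᵀ.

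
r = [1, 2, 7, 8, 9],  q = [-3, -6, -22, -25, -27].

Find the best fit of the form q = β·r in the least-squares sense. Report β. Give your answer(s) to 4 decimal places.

From the data, Σr·r = 199.
For Xᵀq: Σr·q = -612.
So XᵀX·[β]ᵀ = Xᵀq: [[199]]·[β]ᵀ = [-612]ᵀ.
β = (-612)/199 = -3.07538.

β = -3.0754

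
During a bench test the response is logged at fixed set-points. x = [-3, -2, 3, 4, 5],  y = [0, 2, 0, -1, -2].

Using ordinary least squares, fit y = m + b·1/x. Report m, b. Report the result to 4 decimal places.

m = -0.2289, b = -2.8909

The normal equations are: 5·m + (-1/20)·b = -1;  (-1/20)·m + (2069/3600)·b = -33/20.
Determinant 5·(2069/3600) − (-1/20)² = 646/225.
m = ((-1)·(2069/3600) − (-1/20)·(-33/20))/(646/225) = -1183/5168; b = (5·(-33/20) − (-1/20)·(-1))/(646/225) = -3735/1292.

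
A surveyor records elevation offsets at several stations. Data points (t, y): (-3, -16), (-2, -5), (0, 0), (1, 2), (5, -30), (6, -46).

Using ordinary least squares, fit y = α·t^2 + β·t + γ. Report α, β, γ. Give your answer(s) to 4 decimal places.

α = -1.5043, β = 1.1227, γ = 1.6610

With design matrix X, XᵀX = [[2019, 307, 75]; [307, 75, 7]; [75, 7, 6]] and Xᵀy = [-2568, -366, -95]ᵀ.
Row-reducing yields α = -108763/72300, β = 27057/24100, γ = 30022/18075.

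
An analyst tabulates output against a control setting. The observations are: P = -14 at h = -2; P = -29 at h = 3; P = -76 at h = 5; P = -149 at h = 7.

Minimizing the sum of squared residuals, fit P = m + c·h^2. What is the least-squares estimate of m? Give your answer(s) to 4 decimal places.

m = -1.8074

Compute the Gram sums: Σ1 = 4, Σh^2 = 87, Σh^2·h^2 = 3123.
Right-hand side: ΣP = -268, Σh^2·P = -9518.
So AᵀA·[m, c]ᵀ = AᵀP: [[4, 87]; [87, 3123]]·[m, c]ᵀ = [-268, -9518]ᵀ.
Determinant 4·3123 − 87² = 4923.
m = ((-268)·3123 − 87·(-9518))/4923 = -2966/1641; c = (4·(-9518) − 87·(-268))/4923 = -14756/4923.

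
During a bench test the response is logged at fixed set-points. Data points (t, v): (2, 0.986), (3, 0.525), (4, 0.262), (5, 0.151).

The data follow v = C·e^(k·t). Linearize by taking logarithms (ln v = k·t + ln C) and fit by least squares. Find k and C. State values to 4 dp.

Taking logs, ln v = k·t + ln C, so regress ln v on t.
XᵀX = [[54.0000, 14.0000]; [14.0000, 4]], rhs = [-16.7713, -3.8883]ᵀ  (here Σt = 14.0000, Σ(t)² = 54.0000, Σln v = -3.8883, Σt·ln v = -16.7713).
Solving (det = 20.0000): k = -0.63242, ln C = 1.24138, so C = exp(1.24138) = 3.46038.

k = -0.6324, C = 3.4604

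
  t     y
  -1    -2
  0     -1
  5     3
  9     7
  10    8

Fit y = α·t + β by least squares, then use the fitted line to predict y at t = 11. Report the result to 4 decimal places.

Sums needed: Σt·t = 207, Σt = 23, Σ1 = 5.
And Σt·y = 160, Σy = 15.
XᵀX·[α, β]ᵀ = Xᵀy becomes [[207, 23]; [23, 5]]·[α, β]ᵀ = [160, 15]ᵀ.
Eliminating β: 5·(row 1) − 23·(row 2) gives 506·α = 5·160 − 23·15 = 455, so α = 455/506.
Then β = (15 − 23·(455/506))/5 = -25/22.
At t = 11: ŷ = (455/506)·(11) + (-25/22)·(1) = 2215/253.

ŷ = 8.7549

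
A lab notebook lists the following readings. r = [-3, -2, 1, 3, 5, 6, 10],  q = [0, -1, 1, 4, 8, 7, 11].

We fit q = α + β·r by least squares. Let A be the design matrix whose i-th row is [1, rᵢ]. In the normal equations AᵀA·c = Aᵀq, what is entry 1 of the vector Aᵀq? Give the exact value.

Entry 1 ↔ basis 1, so (Aᵀq)_{1} = Σᵢ qᵢ = (1)·(0) + (1)·(-1) + (1)·(1) + (1)·(4) + (1)·(8) + (1)·(7) + (1)·(11) = 30.

30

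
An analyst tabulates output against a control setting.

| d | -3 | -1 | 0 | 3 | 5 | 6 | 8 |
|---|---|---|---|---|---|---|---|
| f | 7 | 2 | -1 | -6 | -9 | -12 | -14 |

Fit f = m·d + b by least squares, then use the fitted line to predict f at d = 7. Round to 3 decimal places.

The normal system XᵀX·[m, b]ᵀ = Xᵀf is [[144, 18]; [18, 7]]·[m, b]ᵀ = [-270, -33]ᵀ.
Determinant 144·7 − 18² = 684.
m = ((-270)·7 − 18·(-33))/684 = -36/19; b = (144·(-33) − 18·(-270))/684 = 3/19.
At d = 7: f̂ = (-36/19)·(7) + (3/19)·(1) = -249/19.

f̂ = -13.105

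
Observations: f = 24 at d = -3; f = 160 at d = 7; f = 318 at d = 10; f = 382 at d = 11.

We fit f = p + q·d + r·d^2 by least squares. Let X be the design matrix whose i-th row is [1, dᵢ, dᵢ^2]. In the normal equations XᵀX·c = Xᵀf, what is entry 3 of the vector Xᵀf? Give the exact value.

Entry 3 ↔ basis d^2, so (Xᵀf)_{3} = Σᵢ (d^2)·fᵢ = (9)·(24) + (49)·(160) + (100)·(318) + (121)·(382) = 86078.

86078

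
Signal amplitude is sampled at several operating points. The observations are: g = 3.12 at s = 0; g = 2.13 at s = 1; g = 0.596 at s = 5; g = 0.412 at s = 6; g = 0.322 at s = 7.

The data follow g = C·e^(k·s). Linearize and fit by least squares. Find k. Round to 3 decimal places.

k = -0.326

Linearized form: ln g = k·s + ln C. From the 5 transformed points,
Σs = 19.0000, Σ(s)² = 111.0000, Σln g = -0.6435, Σs·ln g = -15.0843.
Equations: 111.0000·k + 19.0000·ln C = -15.0843;  19.0000·k + 5·ln C = -0.6435.
Solving (det = 194.0000): k = -0.32575, ln C = 1.10914.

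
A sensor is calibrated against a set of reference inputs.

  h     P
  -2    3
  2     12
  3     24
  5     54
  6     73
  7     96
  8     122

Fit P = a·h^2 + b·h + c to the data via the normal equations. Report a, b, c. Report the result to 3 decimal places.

a = 1.565, b = 2.536, c = 1.660

Compute the Gram sums: Σh^2·h^2 = 8531, Σh^2·h = 1223, Σh^2 = 191, Σh·h = 191, Σh = 29, Σ1 = 7.
Moment sums: Σh^2·P = 16766, Σh·P = 2446, ΣP = 384.
Normal equations: [[8531, 1223, 191]; [1223, 191, 29]; [191, 29, 7]]·[a, b, c]ᵀ = [16766, 2446, 384]ᵀ.
Solving the 3×3 system (Gaussian elimination) gives a = 133687/85449, b = 216725/85449, c = 3638/2191.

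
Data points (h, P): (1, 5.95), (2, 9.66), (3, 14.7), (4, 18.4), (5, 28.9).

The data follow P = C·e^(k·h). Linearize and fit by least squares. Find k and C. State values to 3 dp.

k = 0.381, C = 4.312

With ln Pᵢ as the transformed response and hᵢ as the regressor:
Over the data: Σh = 15.0000, Σ(h)² = 55.0000, Σln P = 13.0154, Σh·ln P = 42.8515.
Normal system: [[55.0000, 15.0000]; [15.0000, 5]]·[k, ln C]ᵀ = [42.8515, 13.0154]ᵀ.
Δ = 55.0000·5 − (15.0000)² = 50.0000; k = (42.8515·5 − 15.0000·13.0154)/50.0000 = 0.38053, ln C = (55.0000·13.0154 − 15.0000·42.8515)/50.0000 = 1.46151, so C = exp(1.46151) = 4.31246.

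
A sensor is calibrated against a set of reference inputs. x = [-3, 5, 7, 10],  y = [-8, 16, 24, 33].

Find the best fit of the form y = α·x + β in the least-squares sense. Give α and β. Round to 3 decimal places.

α = 3.162, β = 1.232

The normal equations are: 183·α + 19·β = 602;  19·α + 4·β = 65.
(Σx·x = 183, Σx = 19, Σ1 = 4, Σx·y = 602, Σy = 65.)
Eliminating β: 4·(row 1) − 19·(row 2) gives 371·α = 4·602 − 19·65 = 1173, so α = 1173/371.
Then β = (65 − 19·(1173/371))/4 = 457/371.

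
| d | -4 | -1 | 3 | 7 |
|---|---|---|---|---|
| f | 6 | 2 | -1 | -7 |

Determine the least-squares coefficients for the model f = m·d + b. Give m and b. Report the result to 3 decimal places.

The normal equations are: 75·m + 5·b = -78;  5·m + 4·b = 0.
(Σd·d = 75, Σd = 5, Σ1 = 4, Σd·f = -78, Σf = 0.)
Eliminating b: 4·(row 1) − 5·(row 2) gives 275·m = 4·(-78) − 5·0 = -312, so m = -312/275.
Then b = (0 − 5·(-312/275))/4 = 78/55.

m = -1.135, b = 1.418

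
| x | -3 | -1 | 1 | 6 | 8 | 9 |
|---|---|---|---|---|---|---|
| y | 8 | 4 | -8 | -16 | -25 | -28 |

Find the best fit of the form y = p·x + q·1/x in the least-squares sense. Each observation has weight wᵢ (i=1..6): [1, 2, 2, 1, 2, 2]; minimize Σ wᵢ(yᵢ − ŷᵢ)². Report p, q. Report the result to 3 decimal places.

p = -3.009, q = -2.793

Forming AᵀWA = [[339, 10]; [10, 10873/2592]] and AᵀWy = [-1048, -1505/36]ᵀ gives AᵀWA·[p, q]ᵀ = AᵀWy.
det = 339·(10873/2592) − 10² = 1142249/864.
p = ((-1048)·(10873/2592) − 10·(-1505/36))/(1142249/864) = -10311304/3426747; q = (339·(-1505/36) − 10·(-1048))/(1142249/864) = -3189960/1142249.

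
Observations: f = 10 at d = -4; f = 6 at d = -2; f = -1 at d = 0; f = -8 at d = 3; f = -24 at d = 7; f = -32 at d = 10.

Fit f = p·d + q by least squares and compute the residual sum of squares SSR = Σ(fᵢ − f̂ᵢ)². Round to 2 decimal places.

SSR = 9.55

With design matrix A, AᵀA = [[178, 14]; [14, 6]] and Aᵀf = [-564, -49]ᵀ.
det = 178·6 − 14² = 872.
p = ((-564)·6 − 14·(-49))/872 = -1349/436; q = (178·(-49) − 14·(-564))/872 = -413/436.
Residuals: -623/436, 331/436, -23/436, 243/109, -152/109, -49/436; SSR = 4163/436.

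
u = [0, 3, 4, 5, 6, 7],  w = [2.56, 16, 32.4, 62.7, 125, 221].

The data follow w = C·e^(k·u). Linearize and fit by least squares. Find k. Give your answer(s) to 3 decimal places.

k = 0.644

Taking logs, ln w = k·u + ln C, so regress ln w on u.
Sums: Σu = 25.0000, Σ(u)² = 135.0000, Σln w = 21.5556, Σu·ln w = 109.6792.
Normal system: [[135.0000, 25.0000]; [25.0000, 6]]·[k, ln C]ᵀ = [109.6792, 21.5556]ᵀ.
Solving (det = 185.0000): k = 0.64425, ln C = 0.90824.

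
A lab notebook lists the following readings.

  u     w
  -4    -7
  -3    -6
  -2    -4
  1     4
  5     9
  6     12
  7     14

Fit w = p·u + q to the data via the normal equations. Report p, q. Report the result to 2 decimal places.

Sums needed: Σu·u = 140, Σu = 10, Σ1 = 7.
Right-hand side: Σu·w = 273, Σw = 22.
Normal equations: [[140, 10]; [10, 7]]·[p, q]ᵀ = [273, 22]ᵀ.
Determinant 140·7 − 10² = 880.
p = (273·7 − 10·22)/880 = 1691/880; q = (140·22 − 10·273)/880 = 35/88.

p = 1.92, q = 0.40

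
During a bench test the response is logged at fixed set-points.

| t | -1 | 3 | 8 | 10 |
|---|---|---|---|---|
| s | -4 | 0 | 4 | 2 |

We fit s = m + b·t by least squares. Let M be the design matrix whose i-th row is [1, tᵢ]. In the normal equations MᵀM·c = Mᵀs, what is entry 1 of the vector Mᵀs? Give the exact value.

2

Entry 1 ↔ basis 1, so (Mᵀs)_{1} = Σᵢ sᵢ = (1)·(-4) + (1)·(0) + (1)·(4) + (1)·(2) = 2.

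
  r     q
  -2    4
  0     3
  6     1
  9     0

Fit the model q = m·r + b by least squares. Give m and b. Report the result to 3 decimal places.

m = -0.356, b = 3.156

MᵀM·[m, b]ᵀ = Mᵀq reads: 121·m + 13·b = -2;  13·m + 4·b = 8.
Eliminating b: 4·(row 1) − 13·(row 2) gives 315·m = 4·(-2) − 13·8 = -112, so m = -16/45.
Then b = (8 − 13·(-16/45))/4 = 142/45.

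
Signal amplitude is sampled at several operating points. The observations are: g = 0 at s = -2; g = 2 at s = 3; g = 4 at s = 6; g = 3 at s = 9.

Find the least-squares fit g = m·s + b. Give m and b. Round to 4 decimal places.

Compute the Gram sums: Σs·s = 130, Σs = 16, Σ1 = 4.
Right-hand side: Σs·g = 57, Σg = 9.
Δ = 130·4 − 16² = 264.
m = (57·4 − 16·9)/264 = 7/22; b = (130·9 − 16·57)/264 = 43/44.

m = 0.3182, b = 0.9773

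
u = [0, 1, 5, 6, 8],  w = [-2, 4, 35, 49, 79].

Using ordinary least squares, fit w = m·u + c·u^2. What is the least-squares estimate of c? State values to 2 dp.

Setting ∂/∂m … = 0 gives: 126·m + 854·c = 1105;  854·m + 6018·c = 7699.
Determinant 126·6018 − 854² = 28952.
m = (1105·6018 − 854·7699)/28952 = 9368/3619; c = (126·7699 − 854·1105)/28952 = 943/1034.

c = 0.91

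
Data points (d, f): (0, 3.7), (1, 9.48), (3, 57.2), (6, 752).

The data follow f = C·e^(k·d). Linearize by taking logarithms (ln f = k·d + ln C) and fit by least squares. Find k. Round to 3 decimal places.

k = 0.884

Linearized form: ln f = k·d + ln C. From the 4 transformed points,
AᵀA = [[46.0000, 10.0000]; [10.0000, 4]], rhs = [54.1253, 14.2268]ᵀ  (here Σd = 10.0000, Σ(d)² = 46.0000, Σln f = 14.2268, Σd·ln f = 54.1253).
Δ = 46.0000·4 − (10.0000)² = 84.0000; k = (54.1253·4 − 10.0000·14.2268)/84.0000 = 0.88373, ln C = (46.0000·14.2268 − 10.0000·54.1253)/84.0000 = 1.34739.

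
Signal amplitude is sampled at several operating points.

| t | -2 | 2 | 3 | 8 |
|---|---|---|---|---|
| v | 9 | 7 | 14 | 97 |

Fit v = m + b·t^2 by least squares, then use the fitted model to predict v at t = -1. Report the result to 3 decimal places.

v̂ = 3.076

The normal equations are: 4·m + 81·b = 127;  81·m + 4209·b = 6398.
(Σ1 = 4, Σt^2 = 81, Σt^2·t^2 = 4209, Σv = 127, Σt^2·v = 6398.)
Δ = 4·4209 − 81² = 10275.
m = (127·4209 − 81·6398)/10275 = 1087/685; b = (4·6398 − 81·127)/10275 = 3061/2055.
At t = -1: v̂ = (1087/685)·(1) + (3061/2055)·(1) = 6322/2055.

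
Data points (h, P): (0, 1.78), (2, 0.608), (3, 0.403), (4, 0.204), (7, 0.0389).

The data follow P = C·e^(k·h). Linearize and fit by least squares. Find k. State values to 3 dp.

Taking logs, ln P = k·h + ln C, so regress ln P on h.
Sums: Σh = 16.0000, Σ(h)² = 78.0000, Σln P = -5.6662, Σh·ln P = -32.8075.
Normal system: [[78.0000, 16.0000]; [16.0000, 5]]·[k, ln C]ᵀ = [-32.8075, -5.6662]ᵀ.
Slope k = (n·Σh·ln P − Σh·Σln P)/(n·Σ(h)² − (Σh)²) = (5·-32.8075 − 16.0000·-5.6662)/134.0000 = -0.54760; ln C = (Σln P − k·Σh)/n = 0.61909.

k = -0.548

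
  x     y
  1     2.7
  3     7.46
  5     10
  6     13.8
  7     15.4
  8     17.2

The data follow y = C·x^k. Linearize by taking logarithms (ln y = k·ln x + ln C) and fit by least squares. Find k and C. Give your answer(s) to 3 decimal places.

k = 0.885, C = 2.704

Taking logs, ln y = k·ln x + ln C, so regress ln y on ln x.
AᵀA = [[15.1183, 8.5252]; [8.5252, 6]], rhs = [21.8530, 13.5093]ᵀ  (here Σln x = 8.5252, Σ(ln x)² = 15.1183, Σln y = 13.5093, Σln x·ln y = 21.8530).
Δ = 15.1183·6 − (8.5252)² = 18.0313; k = (21.8530·6 − 8.5252·13.5093)/18.0313 = 0.88451, ln C = (15.1183·13.5093 − 8.5252·21.8530)/18.0313 = 0.99480, so C = exp(0.99480) = 2.70417.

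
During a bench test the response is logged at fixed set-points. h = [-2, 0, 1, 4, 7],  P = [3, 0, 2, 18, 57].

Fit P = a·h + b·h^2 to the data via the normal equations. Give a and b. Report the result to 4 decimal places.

AᵀA·[a, b]ᵀ = AᵀP reads: 70·a + 400·b = 467;  400·a + 2674·b = 3095.
Eliminating b: 2674·(row 1) − 400·(row 2) gives 27180·a = 2674·467 − 400·3095 = 10758, so a = 1793/4530.
Then b = (3095 − 400·(1793/4530))/2674 = 995/906.

a = 0.3958, b = 1.0982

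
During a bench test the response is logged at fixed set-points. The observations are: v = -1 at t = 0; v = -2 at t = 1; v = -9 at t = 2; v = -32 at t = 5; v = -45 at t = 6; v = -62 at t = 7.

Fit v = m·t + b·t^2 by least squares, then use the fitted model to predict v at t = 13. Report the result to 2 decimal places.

v̂ = -193.94

Sums needed: Σt·t = 115, Σt·t^2 = 693, Σt^2·t^2 = 4339.
And Σt·v = -884, Σt^2·v = -5496.
Δ = 115·4339 − 693² = 18736.
m = ((-884)·4339 − 693·(-5496))/18736 = -6737/4684; b = (115·(-5496) − 693·(-884))/18736 = -4857/4684.
At t = 13: v̂ = (-6737/4684)·(13) + (-4857/4684)·(169) = -454207/2342.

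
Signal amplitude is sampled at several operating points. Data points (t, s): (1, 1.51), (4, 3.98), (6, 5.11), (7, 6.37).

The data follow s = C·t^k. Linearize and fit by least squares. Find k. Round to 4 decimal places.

k = 0.7142

Let Y = ln s. Fitting Y = k·ln t + ln C by least squares:
Σln t = 5.1240, Σ(ln t)² = 8.9188, Σln s = 5.2762, Σln t·ln s = 8.4406.
Normal system: [[8.9188, 5.1240]; [5.1240, 4]]·[k, ln C]ᵀ = [8.4406, 5.2762]ᵀ.
Solving (det = 9.4201): k = 0.71416, ln C = 0.40421.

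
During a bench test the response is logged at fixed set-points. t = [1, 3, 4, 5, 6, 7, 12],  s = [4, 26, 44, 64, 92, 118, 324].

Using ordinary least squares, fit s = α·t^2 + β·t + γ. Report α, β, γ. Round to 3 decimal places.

The normal system XᵀX·[α, β, γ]ᵀ = Xᵀs is [[25396, 2504, 280]; [2504, 280, 38]; [280, 38, 7]]·[α, β, γ]ᵀ = [58292, 5844, 672]ᵀ.
Row-reducing yields α = 22553/11403, β = 5521/1629, γ = -17230/11403.

α = 1.978, β = 3.389, γ = -1.511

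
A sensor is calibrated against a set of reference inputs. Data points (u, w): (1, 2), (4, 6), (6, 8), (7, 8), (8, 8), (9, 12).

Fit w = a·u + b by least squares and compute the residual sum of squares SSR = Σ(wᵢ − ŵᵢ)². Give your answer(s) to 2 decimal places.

AᵀA·[a, b]ᵀ = Aᵀw reads: 247·a + 35·b = 302;  35·a + 6·b = 44.
(Σu·u = 247, Σu = 35, Σ1 = 6, Σu·w = 302, Σw = 44.)
Δ = 247·6 − 35² = 257.
a = (302·6 − 35·44)/257 = 272/257; b = (247·44 − 35·302)/257 = 298/257.
Residuals: -56/257, 156/257, 126/257, -146/257, -418/257, 338/257; SSR = 1376/257.

SSR = 5.35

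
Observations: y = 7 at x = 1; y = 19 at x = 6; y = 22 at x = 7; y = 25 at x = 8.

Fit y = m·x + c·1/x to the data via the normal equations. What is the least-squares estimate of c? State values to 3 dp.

Compute the Gram sums: Σx·x = 150, Σx·1/x = 4, Σ1/x·1/x = 30025/28224.
Right-hand side: Σx·y = 475, Σ1/x·y = 2761/168.
Eliminating c: (30025/28224)·(row 1) − 4·(row 2) gives (675361/4704)·m = (30025/28224)·475 − 4·(2761/168) = 12406483/28224, so m = 12406483/4052166.
Then c = ((2761/168) − 4·(12406483/4052166))/(30025/28224) = 2658600/675361.

c = 3.937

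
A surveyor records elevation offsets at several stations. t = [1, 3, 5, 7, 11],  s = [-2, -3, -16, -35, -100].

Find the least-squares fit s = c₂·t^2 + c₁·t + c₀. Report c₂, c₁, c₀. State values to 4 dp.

Normal-equation sums: Σt^2·t^2 = 17749, Σt^2·t = 1827, Σt^2 = 205, Σt·t = 205, Σt = 27, Σ1 = 5.
For Xᵀs: Σt^2·s = -14244, Σt·s = -1436, Σs = -156.
XᵀX·[c₂, c₁, c₀]ᵀ = Xᵀs becomes [[17749, 1827, 205]; [1827, 205, 27]; [205, 27, 5]]·[c₂, c₁, c₀]ᵀ = [-14244, -1436, -156]ᵀ.
Solving the 3×3 system (Gaussian elimination) gives c₂ = -2907/2716, c₁ = 4061/1358, c₀ = -9411/2716.

c₂ = -1.0703, c₁ = 2.9904, c₀ = -3.4650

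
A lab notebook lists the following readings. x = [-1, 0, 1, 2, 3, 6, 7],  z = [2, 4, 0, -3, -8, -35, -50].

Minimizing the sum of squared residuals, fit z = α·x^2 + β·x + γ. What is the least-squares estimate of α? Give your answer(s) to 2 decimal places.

From the data, Σx^2·x^2 = 3796, Σx^2·x = 594, Σx^2 = 100, Σx·x = 100, Σx = 18, Σ1 = 7.
For Aᵀz: Σx^2·z = -3792, Σx·z = -592, Σz = -90.
Normal equations: [[3796, 594, 100]; [594, 100, 18]; [100, 18, 7]]·[α, β, γ]ᵀ = [-3792, -592, -90]ᵀ.
Inverting the 3×3 Gram matrix, [α, β, γ]ᵀ = [-7678/7987, -5464/7987, 21046/7987]ᵀ.

α = -0.96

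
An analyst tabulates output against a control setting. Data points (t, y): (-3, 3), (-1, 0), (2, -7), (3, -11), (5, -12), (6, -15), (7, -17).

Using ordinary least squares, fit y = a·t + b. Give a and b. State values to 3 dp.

With design matrix M, MᵀM = [[133, 19]; [19, 7]] and Mᵀy = [-325, -59]ᵀ.
Δ = 133·7 − 19² = 570.
a = ((-325)·7 − 19·(-59))/570 = -577/285; b = (133·(-59) − 19·(-325))/570 = -44/15.

a = -2.025, b = -2.933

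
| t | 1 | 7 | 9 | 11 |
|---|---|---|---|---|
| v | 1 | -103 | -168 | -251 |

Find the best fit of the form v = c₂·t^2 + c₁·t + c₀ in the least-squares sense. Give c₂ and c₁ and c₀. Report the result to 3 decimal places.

c₂ = -1.980, c₁ = -1.407, c₀ = 4.340

Sums needed: Σt^2·t^2 = 23604, Σt^2·t = 2404, Σt^2 = 252, Σt·t = 252, Σt = 28, Σ1 = 4.
Moment sums: Σt^2·v = -49025, Σt·v = -4993, Σv = -521.
Normal equations: [[23604, 2404, 252]; [2404, 252, 28]; [252, 28, 4]]·[c₂, c₁, c₀]ᵀ = [-49025, -4993, -521]ᵀ.
Inverting the 3×3 Gram matrix, [c₂, c₁, c₀]ᵀ = [-2867/1448, -1019/724, 6285/1448]ᵀ.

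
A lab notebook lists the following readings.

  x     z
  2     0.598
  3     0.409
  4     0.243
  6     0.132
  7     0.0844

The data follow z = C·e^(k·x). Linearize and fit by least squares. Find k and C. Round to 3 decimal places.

Let Y = ln z. Fitting Y = k·x + ln C by least squares:
XᵀX = [[114.0000, 22.0000]; [22.0000, 5]], rhs = [-38.8243, -7.3200]ᵀ  (here Σx = 22.0000, Σ(x)² = 114.0000, Σln z = -7.3200, Σx·ln z = -38.8243).
Slope k = (n·Σx·ln z − Σx·Σln z)/(n·Σ(x)² − (Σx)²) = (5·-38.8243 − 22.0000·-7.3200)/86.0000 = -0.38466; ln C = (Σln z − k·Σx)/n = 0.22848, so C = exp(0.22848) = 1.25669.

k = -0.385, C = 1.257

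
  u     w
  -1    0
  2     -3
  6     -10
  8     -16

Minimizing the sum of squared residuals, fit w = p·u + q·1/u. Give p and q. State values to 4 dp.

From the data, Σu·u = 105, Σu·1/u = 4, Σ1/u·1/u = 745/576.
And Σu·w = -194, Σ1/u·w = -31/6.
AᵀA·[p, q]ᵀ = Aᵀw becomes [[105, 4]; [4, 745/576]]·[p, q]ᵀ = [-194, -31/6]ᵀ.
Eliminating q: (745/576)·(row 1) − 4·(row 2) gives (23003/192)·p = (745/576)·(-194) − 4·(-31/6) = -66313/288, so p = -132626/69009.
Then q = ((-31/6) − 4·(-132626/69009))/(745/576) = 44832/23003.

p = -1.9219, q = 1.9490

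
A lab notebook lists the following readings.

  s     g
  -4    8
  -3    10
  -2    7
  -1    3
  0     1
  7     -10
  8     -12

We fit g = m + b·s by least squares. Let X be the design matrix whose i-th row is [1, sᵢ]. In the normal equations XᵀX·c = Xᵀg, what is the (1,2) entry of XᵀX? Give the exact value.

5

Row 1 ↔ basis 1, column 2 ↔ basis s, so (XᵀX)_{1,2} = Σᵢ s = (1)·(-4) + (1)·(-3) + (1)·(-2) + (1)·(-1) + (1)·(0) + (1)·(7) + (1)·(8) = 5.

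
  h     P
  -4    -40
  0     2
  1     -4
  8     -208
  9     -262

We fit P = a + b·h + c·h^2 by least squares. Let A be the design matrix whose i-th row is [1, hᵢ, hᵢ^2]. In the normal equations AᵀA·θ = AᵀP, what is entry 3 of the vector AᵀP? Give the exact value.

Entry 3 ↔ basis h^2, so (AᵀP)_{3} = Σᵢ (h^2)·Pᵢ = (16)·(-40) + (0)·(2) + (1)·(-4) + (64)·(-208) + (81)·(-262) = -35178.

-35178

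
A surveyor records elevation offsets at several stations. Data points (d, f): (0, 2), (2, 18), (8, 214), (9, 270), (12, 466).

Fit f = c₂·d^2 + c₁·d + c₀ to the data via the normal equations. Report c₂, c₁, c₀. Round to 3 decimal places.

c₂ = 3.021, c₁ = 2.479, c₀ = 1.572

With design matrix A, AᵀA = [[31409, 2977, 293]; [2977, 293, 31]; [293, 31, 5]] and Aᵀf = [102742, 9770, 970]ᵀ.
Inverting the 3×3 Gram matrix, [c₂, c₁, c₀]ᵀ = [37258/12331, 30566/12331, 19386/12331]ᵀ.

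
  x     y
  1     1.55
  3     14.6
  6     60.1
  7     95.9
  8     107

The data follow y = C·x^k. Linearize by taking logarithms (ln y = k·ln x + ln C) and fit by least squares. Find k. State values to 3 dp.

k = 2.068

With ln yᵢ as the transformed response and ln xᵢ as the regressor:
Σln x = 6.9157, Σ(ln x)² = 12.5280, Σln y = 16.4514, Σln x·ln y = 28.8811.
Equations: 12.5280·k + 6.9157·ln C = 28.8811;  6.9157·k + 5·ln C = 16.4514.
Solving (det = 14.8127): k = 2.06796, ln C = 0.43000.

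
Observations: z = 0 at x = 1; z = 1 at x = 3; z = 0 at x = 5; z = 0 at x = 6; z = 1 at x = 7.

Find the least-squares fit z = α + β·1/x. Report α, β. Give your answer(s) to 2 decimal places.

α = 0.58, β = -0.50

From the data, Σ1 = 5, Σ1/x = 129/70, Σ1/x·1/x = 52889/44100.
Moment sums: Σz = 2, Σ1/x·z = 10/21.
det = 5·(52889/44100) − (129/70)² = 28669/11025.
α = (2·(52889/44100) − (129/70)·(10/21))/(28669/11025) = 33539/57338; β = (5·(10/21) − (129/70)·2)/(28669/11025) = -14385/28669.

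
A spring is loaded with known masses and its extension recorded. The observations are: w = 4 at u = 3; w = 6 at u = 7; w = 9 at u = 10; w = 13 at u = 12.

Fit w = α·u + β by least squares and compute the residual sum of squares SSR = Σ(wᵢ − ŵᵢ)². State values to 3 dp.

With design matrix A, AᵀA = [[302, 32]; [32, 4]] and Aᵀw = [300, 32]ᵀ.
Determinant 302·4 − 32² = 184.
α = (300·4 − 32·32)/184 = 22/23; β = (302·32 − 32·300)/184 = 8/23.
Residuals: 18/23, -24/23, -21/23, 27/23; SSR = 90/23.

SSR = 3.913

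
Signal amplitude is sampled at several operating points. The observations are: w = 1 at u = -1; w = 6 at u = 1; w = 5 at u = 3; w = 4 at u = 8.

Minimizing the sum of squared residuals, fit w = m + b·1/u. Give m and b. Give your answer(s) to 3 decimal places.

Compute the Gram sums: Σ1 = 4, Σ1/u = 11/24, Σ1/u·1/u = 1225/576.
And Σw = 16, Σ1/u·w = 43/6.
So MᵀM·[m, b]ᵀ = Mᵀw: [[4, 11/24]; [11/24, 1225/576]]·[m, b]ᵀ = [16, 43/6]ᵀ.
det = 4·(1225/576) − (11/24)² = 531/64.
m = (16·(1225/576) − (11/24)·(43/6))/(531/64) = 17708/4779; b = (4·(43/6) − (11/24)·16)/(531/64) = 4096/1593.

m = 3.705, b = 2.571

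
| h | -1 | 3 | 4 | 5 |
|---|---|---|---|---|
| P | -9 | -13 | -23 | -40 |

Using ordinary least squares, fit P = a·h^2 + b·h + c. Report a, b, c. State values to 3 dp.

a = -2.124, b = 3.399, c = -3.514

Forming AᵀA = [[963, 215, 51]; [215, 51, 11]; [51, 11, 4]] and AᵀP = [-1494, -322, -85]ᵀ gives AᵀA·[a, b, c]ᵀ = AᵀP.
Inverting the 3×3 Gram matrix, [a, b, c]ᵀ = [-958/451, 1533/451, -1585/451]ᵀ.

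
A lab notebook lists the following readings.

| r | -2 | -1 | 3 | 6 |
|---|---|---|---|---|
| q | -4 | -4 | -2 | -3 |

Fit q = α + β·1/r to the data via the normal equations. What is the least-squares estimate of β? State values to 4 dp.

With design matrix X, XᵀX = [[4, -1]; [-1, 25/18]] and Xᵀq = [-13, 29/6]ᵀ.
Δ = 4·(25/18) − (-1)² = 41/9.
α = ((-13)·(25/18) − (-1)·(29/6))/(41/9) = -119/41; β = (4·(29/6) − (-1)·(-13))/(41/9) = 57/41.

β = 1.3902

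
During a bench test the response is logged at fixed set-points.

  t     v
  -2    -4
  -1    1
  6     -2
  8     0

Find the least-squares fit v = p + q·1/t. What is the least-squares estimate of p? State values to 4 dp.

Normal-equation sums: Σ1 = 4, Σ1/t = -29/24, Σ1/t·1/t = 745/576.
And Σv = -5, Σ1/t·v = 2/3.
AᵀA·[p, q]ᵀ = Aᵀv becomes [[4, -29/24]; [-29/24, 745/576]]·[p, q]ᵀ = [-5, 2/3]ᵀ.
Eliminating q: (745/576)·(row 1) − (-29/24)·(row 2) gives (713/192)·p = (745/576)·(-5) − (-29/24)·(2/3) = -1087/192, so p = -1087/713.
Then q = ((2/3) − (-29/24)·(-1087/713))/(745/576) = -648/713.

p = -1.5245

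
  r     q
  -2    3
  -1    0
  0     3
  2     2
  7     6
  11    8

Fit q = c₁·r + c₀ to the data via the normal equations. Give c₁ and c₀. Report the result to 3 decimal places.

c₁ = 0.502, c₀ = 2.245

The normal equations are: 179·c₁ + 17·c₀ = 128;  17·c₁ + 6·c₀ = 22.
(Σr·r = 179, Σr = 17, Σ1 = 6, Σr·q = 128, Σq = 22.)
Determinant 179·6 − 17² = 785.
c₁ = (128·6 − 17·22)/785 = 394/785; c₀ = (179·22 − 17·128)/785 = 1762/785.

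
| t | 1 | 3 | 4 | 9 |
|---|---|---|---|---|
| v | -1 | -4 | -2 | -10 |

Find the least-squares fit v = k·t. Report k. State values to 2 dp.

k = -1.04

Normal-equation sums: Σt·t = 107.
And Σt·v = -111.
k = (-111)/107 = -1.03738.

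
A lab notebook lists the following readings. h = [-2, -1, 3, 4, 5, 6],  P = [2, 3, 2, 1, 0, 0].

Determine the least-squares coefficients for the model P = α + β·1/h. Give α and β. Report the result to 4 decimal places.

The normal system XᵀX·[α, β]ᵀ = XᵀP is [[6, -11/20]; [-11/20, 5369/3600]]·[α, β]ᵀ = [8, -37/12]ᵀ.
Determinant 6·(5369/3600) − (-11/20)² = 415/48.
α = (8·(5369/3600) − (-11/20)·(-37/12))/(415/48) = 36847/31125; β = (6·(-37/12) − (-11/20)·8)/(415/48) = -3384/2075.

α = 1.1838, β = -1.6308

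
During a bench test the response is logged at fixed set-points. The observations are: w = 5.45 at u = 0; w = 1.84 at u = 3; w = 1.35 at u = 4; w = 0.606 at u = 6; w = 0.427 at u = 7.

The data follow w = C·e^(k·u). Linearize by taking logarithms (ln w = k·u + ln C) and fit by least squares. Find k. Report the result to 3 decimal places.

k = -0.365

With ln wᵢ as the transformed response and uᵢ as the regressor:
AᵀA = [[110.0000, 20.0000]; [20.0000, 5]], rhs = [-5.9323, 1.2536]ᵀ  (here Σu = 20.0000, Σ(u)² = 110.0000, Σln w = 1.2536, Σu·ln w = -5.9323).
Solving (det = 150.0000): k = -0.36490, ln C = 1.71031.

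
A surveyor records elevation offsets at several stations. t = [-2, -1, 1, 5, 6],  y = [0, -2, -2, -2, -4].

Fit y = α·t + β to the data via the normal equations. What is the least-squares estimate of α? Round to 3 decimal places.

α = -0.315

With design matrix M, MᵀM = [[67, 9]; [9, 5]] and Mᵀy = [-34, -10]ᵀ.
Δ = 67·5 − 9² = 254.
α = ((-34)·5 − 9·(-10))/254 = -40/127; β = (67·(-10) − 9·(-34))/254 = -182/127.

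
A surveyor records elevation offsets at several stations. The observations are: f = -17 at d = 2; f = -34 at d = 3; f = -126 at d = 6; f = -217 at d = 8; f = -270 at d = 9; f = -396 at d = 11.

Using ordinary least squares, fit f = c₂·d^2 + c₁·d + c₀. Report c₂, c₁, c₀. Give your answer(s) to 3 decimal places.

The normal equations are: 26691·c₂ + 2823·c₁ + 315·c₀ = -88584;  2823·c₂ + 315·c₁ + 39·c₀ = -9414;  315·c₂ + 39·c₁ + 6·c₀ = -1060.
(Σd^2·d^2 = 26691, Σd^2·d = 2823, Σd^2 = 315, Σd·d = 315, Σd = 39, Σ1 = 6, Σd^2·f = -88584, Σd·f = -9414, Σf = -1060.)
Row-reducing yields c₂ = -22693/7680, c₁ = -29039/7680, c₀ = 2917/960.

c₂ = -2.955, c₁ = -3.781, c₀ = 3.039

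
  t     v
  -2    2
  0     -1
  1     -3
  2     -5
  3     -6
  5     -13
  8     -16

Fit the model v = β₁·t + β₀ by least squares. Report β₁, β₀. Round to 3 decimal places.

Forming MᵀM = [[107, 17]; [17, 7]] and Mᵀv = [-228, -42]ᵀ gives MᵀM·[β₁, β₀]ᵀ = Mᵀv.
Determinant 107·7 − 17² = 460.
β₁ = ((-228)·7 − 17·(-42))/460 = -441/230; β₀ = (107·(-42) − 17·(-228))/460 = -309/230.

β₁ = -1.917, β₀ = -1.343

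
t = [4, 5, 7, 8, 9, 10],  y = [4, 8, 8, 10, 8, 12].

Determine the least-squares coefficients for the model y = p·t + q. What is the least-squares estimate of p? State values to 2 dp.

Sums needed: Σt·t = 335, Σt = 43, Σ1 = 6.
Right-hand side: Σt·y = 384, Σy = 50.
Normal equations: [[335, 43]; [43, 6]]·[p, q]ᵀ = [384, 50]ᵀ.
Eliminating q: 6·(row 1) − 43·(row 2) gives 161·p = 6·384 − 43·50 = 154, so p = 22/23.
Then q = (50 − 43·(22/23))/6 = 34/23.

p = 0.96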